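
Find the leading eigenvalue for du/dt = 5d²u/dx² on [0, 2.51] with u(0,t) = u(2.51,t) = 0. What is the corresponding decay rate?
Eigenvalues: λₙ = 5n²π²/2.51².
First three modes:
  n=1: λ₁ = 5π²/2.51² ≈ 7.833
  n=2: λ₂ = 20π²/2.51² ≈ 31.332 (4× faster decay)
  n=3: λ₃ = 45π²/2.51² ≈ 70.496 (9× faster decay)
As t → ∞, higher modes decay exponentially faster. The n=1 mode dominates: u ~ c₁ sin(πx/2.51) e^{-λ₁t}.
Decay rate: λ₁ = 5π²/2.51² ≈ 7.833.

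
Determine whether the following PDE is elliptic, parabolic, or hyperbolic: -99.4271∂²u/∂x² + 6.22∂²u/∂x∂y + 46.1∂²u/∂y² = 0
Coefficients: A = -99.4271, B = 6.22, C = 46.1. B² - 4AC = 18373.04564, which is positive, so the equation is hyperbolic.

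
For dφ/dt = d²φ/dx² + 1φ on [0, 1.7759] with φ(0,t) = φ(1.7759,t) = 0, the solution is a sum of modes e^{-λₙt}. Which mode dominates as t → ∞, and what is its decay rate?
Eigenvalues: λₙ = n²π²/1.7759² - 1.
First three modes:
  n=1: λ₁ = π²/1.7759² - 1 ≈ 2.129
  n=2: λ₂ = 4π²/1.7759² - 1 ≈ 11.518
  n=3: λ₃ = 9π²/1.7759² - 1 ≈ 27.165
Since π²/1.7759² ≈ 3.129 > 1, all λₙ > 0.
The n=1 mode decays slowest → dominates as t → ∞.
Asymptotic: φ ~ c₁ sin(πx/1.7759) e^{-λ₁t} with decay rate λ₁ ≈ 2.129.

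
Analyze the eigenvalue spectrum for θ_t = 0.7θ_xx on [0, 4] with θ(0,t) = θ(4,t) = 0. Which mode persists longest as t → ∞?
Eigenvalues: λₙ = 0.7n²π²/4².
First three modes:
  n=1: λ₁ = 0.7π²/4² ≈ 0.432
  n=2: λ₂ = 2.8π²/4² ≈ 1.727 (4× faster decay)
  n=3: λ₃ = 6.3π²/4² ≈ 3.886 (9× faster decay)
As t → ∞, higher modes decay exponentially faster. The n=1 mode dominates: θ ~ c₁ sin(πx/4) e^{-λ₁t}.
Decay rate: λ₁ = 0.7π²/4² ≈ 0.432.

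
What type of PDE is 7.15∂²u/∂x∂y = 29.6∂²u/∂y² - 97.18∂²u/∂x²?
Rewriting in standard form: 97.18∂²u/∂x² + 7.15∂²u/∂x∂y - 29.6∂²u/∂y² = 0. With A = 97.18, B = 7.15, C = -29.6, the discriminant is 11557.2345. This is a hyperbolic PDE.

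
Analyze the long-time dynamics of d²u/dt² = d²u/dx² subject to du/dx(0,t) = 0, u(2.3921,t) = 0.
Long-time behavior: u oscillates (no decay). Energy is conserved; the solution oscillates indefinitely as standing waves.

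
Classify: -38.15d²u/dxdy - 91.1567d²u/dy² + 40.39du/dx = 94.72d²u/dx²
Rewriting in standard form: -94.72d²u/dx² - 38.15d²u/dxdy - 91.1567d²u/dy² + 40.39du/dx = 0. Elliptic (discriminant = -33082.027996).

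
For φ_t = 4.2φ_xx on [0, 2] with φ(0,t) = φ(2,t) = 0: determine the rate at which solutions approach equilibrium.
Eigenvalues: λₙ = 4.2n²π²/2².
First three modes:
  n=1: λ₁ = 4.2π²/2² ≈ 10.363
  n=2: λ₂ = 16.8π²/2² ≈ 41.452 (4× faster decay)
  n=3: λ₃ = 37.8π²/2² ≈ 93.268 (9× faster decay)
As t → ∞, higher modes decay exponentially faster. The n=1 mode dominates: φ ~ c₁ sin(πx/2) e^{-λ₁t}.
Decay rate: λ₁ = 4.2π²/2² ≈ 10.363.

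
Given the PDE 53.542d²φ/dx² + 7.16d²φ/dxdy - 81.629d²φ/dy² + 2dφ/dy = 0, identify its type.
The second-order coefficients are A = 53.542, B = 7.16, C = -81.629. Since B² - 4AC = 17533.585272 > 0, this is a hyperbolic PDE.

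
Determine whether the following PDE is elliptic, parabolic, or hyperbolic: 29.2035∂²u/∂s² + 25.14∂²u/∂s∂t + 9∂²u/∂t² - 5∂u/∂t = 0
Coefficients: A = 29.2035, B = 25.14, C = 9. B² - 4AC = -419.3064, which is negative, so the equation is elliptic.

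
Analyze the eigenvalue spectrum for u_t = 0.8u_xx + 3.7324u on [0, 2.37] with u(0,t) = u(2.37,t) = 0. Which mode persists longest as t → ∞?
Eigenvalues: λₙ = 0.8n²π²/2.37² - 3.7324.
First three modes:
  n=1: λ₁ = 0.8π²/2.37² - 3.7324 ≈ -2.327
  n=2: λ₂ = 3.2π²/2.37² - 3.7324 ≈ 1.89
  n=3: λ₃ = 7.2π²/2.37² - 3.7324 ≈ 8.919
Since 0.8π²/2.37² ≈ 1.406 < 3.7324, λ₁ < 0.
The n=1 mode grows fastest (−λₙ is largest for n=1) → dominates.
Asymptotic: u ~ c₁ sin(πx/2.37) e^{2.327t} (exponential growth at rate −λ₁ ≈ 2.327).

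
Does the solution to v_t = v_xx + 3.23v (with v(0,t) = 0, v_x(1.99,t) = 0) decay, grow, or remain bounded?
v grows unboundedly. Reaction dominates diffusion (r=3.23 > κπ²/(4L²)≈0.62); solution grows exponentially.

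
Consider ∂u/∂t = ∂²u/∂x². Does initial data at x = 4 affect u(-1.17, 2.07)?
Yes, for any finite x. The heat equation has infinite propagation speed, so all initial data affects all points at any t > 0.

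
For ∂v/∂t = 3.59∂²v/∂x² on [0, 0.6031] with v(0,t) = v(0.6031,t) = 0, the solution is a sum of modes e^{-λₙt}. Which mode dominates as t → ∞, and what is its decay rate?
Eigenvalues: λₙ = 3.59n²π²/0.6031².
First three modes:
  n=1: λ₁ = 3.59π²/0.6031² ≈ 97.413
  n=2: λ₂ = 14.36π²/0.6031² ≈ 389.651 (4× faster decay)
  n=3: λ₃ = 32.31π²/0.6031² ≈ 876.714 (9× faster decay)
As t → ∞, higher modes decay exponentially faster. The n=1 mode dominates: v ~ c₁ sin(πx/0.6031) e^{-λ₁t}.
Decay rate: λ₁ = 3.59π²/0.6031² ≈ 97.413.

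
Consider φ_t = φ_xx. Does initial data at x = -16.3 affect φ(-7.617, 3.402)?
Yes, for any finite x. The heat equation has infinite propagation speed, so all initial data affects all points at any t > 0.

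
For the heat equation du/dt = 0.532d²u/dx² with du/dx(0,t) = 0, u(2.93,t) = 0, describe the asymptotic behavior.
u → 0. Heat escapes through the Dirichlet boundary.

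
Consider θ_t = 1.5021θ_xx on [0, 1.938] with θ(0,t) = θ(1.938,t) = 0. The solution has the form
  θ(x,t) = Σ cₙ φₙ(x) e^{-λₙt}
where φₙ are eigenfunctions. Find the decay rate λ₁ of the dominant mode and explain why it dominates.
Eigenvalues: λₙ = 1.5021n²π²/1.938².
First three modes:
  n=1: λ₁ = 1.5021π²/1.938² ≈ 3.947
  n=2: λ₂ = 6.0084π²/1.938² ≈ 15.789 (4× faster decay)
  n=3: λ₃ = 13.5189π²/1.938² ≈ 35.525 (9× faster decay)
As t → ∞, higher modes decay exponentially faster. The n=1 mode dominates: θ ~ c₁ sin(πx/1.938) e^{-λ₁t}.
Decay rate: λ₁ = 1.5021π²/1.938² ≈ 3.947.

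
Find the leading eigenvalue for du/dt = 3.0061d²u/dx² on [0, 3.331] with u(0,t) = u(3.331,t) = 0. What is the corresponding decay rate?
Eigenvalues: λₙ = 3.0061n²π²/3.331².
First three modes:
  n=1: λ₁ = 3.0061π²/3.331² ≈ 2.674
  n=2: λ₂ = 12.0244π²/3.331² ≈ 10.696 (4× faster decay)
  n=3: λ₃ = 27.0549π²/3.331² ≈ 24.066 (9× faster decay)
As t → ∞, higher modes decay exponentially faster. The n=1 mode dominates: u ~ c₁ sin(πx/3.331) e^{-λ₁t}.
Decay rate: λ₁ = 3.0061π²/3.331² ≈ 2.674.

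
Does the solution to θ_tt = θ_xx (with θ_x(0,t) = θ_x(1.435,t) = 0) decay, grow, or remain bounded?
θ oscillates about a mean that drifts linearly in t (generically unbounded; no decay). There is no damping, so the nonconstant modes persist as standing waves (energy conserved, no decay). But with Neumann conditions at both ends the constant mode has eigenvalue 0: the spatial mean M(t) of θ satisfies M'' = 0, so M(t) = M(0) + M'(0)·t. Unless the initial velocity has zero mean (∫θ_t(x,0)dx = 0), the solution grows linearly in t (unbounded, though not exponentially); if it does have zero mean, the solution stays bounded and simply oscillates.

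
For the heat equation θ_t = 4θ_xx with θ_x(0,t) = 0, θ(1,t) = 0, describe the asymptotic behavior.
θ → 0. Heat escapes through the Dirichlet boundary.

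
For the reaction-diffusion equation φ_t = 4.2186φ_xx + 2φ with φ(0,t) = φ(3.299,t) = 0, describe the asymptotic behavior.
φ → 0. Diffusion dominates reaction (r=2 < κπ²/L²≈3.83); solution decays.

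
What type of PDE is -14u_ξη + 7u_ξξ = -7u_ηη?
Rewriting in standard form: 7u_ξξ - 14u_ξη + 7u_ηη = 0. With A = 7, B = -14, C = 7, the discriminant is 0. This is a parabolic PDE.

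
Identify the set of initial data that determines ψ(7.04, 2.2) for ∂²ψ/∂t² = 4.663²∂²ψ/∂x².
Domain of dependence: [-3.2186, 17.2986]. Signals travel at speed 4.663, so data within |x - 7.04| ≤ 4.663·2.2 = 10.2586 can reach the point.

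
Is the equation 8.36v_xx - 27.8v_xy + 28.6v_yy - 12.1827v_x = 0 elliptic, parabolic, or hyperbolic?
Computing B² - 4AC with A = 8.36, B = -27.8, C = 28.6: discriminant = -183.544 (negative). Answer: elliptic.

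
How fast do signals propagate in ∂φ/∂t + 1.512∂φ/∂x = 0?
Speed = 1.512. Information travels along x - 1.512t = const (rightward).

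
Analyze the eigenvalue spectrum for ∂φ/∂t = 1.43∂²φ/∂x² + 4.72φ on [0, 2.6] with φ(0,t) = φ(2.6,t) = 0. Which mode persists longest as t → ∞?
Eigenvalues: λₙ = 1.43n²π²/2.6² - 4.72.
First three modes:
  n=1: λ₁ = 1.43π²/2.6² - 4.72 ≈ -2.632
  n=2: λ₂ = 5.72π²/2.6² - 4.72 ≈ 3.631
  n=3: λ₃ = 12.87π²/2.6² - 4.72 ≈ 14.07
Since 1.43π²/2.6² ≈ 2.088 < 4.72, λ₁ < 0.
The n=1 mode grows fastest (−λₙ is largest for n=1) → dominates.
Asymptotic: φ ~ c₁ sin(πx/2.6) e^{2.632t} (exponential growth at rate −λ₁ ≈ 2.632).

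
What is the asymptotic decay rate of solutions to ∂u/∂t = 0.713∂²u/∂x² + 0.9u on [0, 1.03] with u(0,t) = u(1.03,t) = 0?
Eigenvalues: λₙ = 0.713n²π²/1.03² - 0.9.
First three modes:
  n=1: λ₁ = 0.713π²/1.03² - 0.9 ≈ 5.733
  n=2: λ₂ = 2.852π²/1.03² - 0.9 ≈ 25.632
  n=3: λ₃ = 6.417π²/1.03² - 0.9 ≈ 58.798
Since 0.713π²/1.03² ≈ 6.633 > 0.9, all λₙ > 0.
The n=1 mode decays slowest → dominates as t → ∞.
Asymptotic: u ~ c₁ sin(πx/1.03) e^{-λ₁t} with decay rate λ₁ ≈ 5.733.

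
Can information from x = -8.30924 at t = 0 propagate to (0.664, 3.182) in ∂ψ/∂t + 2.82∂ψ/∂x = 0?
Yes. The characteristic through (0.664, 3.182) passes through x = -8.30924.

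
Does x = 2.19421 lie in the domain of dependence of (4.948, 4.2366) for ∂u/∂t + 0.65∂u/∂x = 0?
Yes. The characteristic through (4.948, 4.2366) passes through x = 2.19421.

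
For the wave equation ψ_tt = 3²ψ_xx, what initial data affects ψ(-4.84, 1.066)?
Domain of dependence: [-8.038, -1.642]. Signals travel at speed 3, so data within |x - -4.84| ≤ 3·1.066 = 3.198 can reach the point.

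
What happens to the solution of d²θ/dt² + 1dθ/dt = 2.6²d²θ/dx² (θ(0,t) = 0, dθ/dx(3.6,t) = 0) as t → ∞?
θ → 0. Damping (γ=1) dissipates energy; oscillations decay exponentially.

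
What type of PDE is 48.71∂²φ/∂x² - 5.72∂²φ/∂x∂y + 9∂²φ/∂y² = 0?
With A = 48.71, B = -5.72, C = 9, the discriminant is -1720.8416. This is an elliptic PDE.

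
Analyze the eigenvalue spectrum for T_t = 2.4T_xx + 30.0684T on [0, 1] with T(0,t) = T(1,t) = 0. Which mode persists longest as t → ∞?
Eigenvalues: λₙ = 2.4n²π²/1² - 30.0684.
First three modes:
  n=1: λ₁ = 2.4π² - 30.0684 ≈ -6.381
  n=2: λ₂ = 9.6π² - 30.0684 ≈ 64.68
  n=3: λ₃ = 21.6π² - 30.0684 ≈ 183.115
Since 2.4π² ≈ 23.687 < 30.0684, λ₁ < 0.
The n=1 mode grows fastest (−λₙ is largest for n=1) → dominates.
Asymptotic: T ~ c₁ sin(πx/1) e^{6.381t} (exponential growth at rate −λ₁ ≈ 6.381).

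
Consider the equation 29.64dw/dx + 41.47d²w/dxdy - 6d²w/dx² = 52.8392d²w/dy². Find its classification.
Rewriting in standard form: -6d²w/dx² + 41.47d²w/dxdy - 52.8392d²w/dy² + 29.64dw/dx = 0. Hyperbolic. (A = -6, B = 41.47, C = -52.8392 gives B² - 4AC = 451.6201.)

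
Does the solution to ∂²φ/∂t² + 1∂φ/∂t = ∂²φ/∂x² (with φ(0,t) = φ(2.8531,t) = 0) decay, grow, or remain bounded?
φ → 0. Damping (γ=1) dissipates energy; oscillations decay exponentially.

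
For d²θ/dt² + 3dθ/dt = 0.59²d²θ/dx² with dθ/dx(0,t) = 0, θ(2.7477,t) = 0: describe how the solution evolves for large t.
θ → 0. Damping (γ=3) dissipates energy; oscillations decay exponentially.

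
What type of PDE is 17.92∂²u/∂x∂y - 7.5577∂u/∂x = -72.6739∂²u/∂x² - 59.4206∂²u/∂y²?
Rewriting in standard form: 72.6739∂²u/∂x² + 17.92∂²u/∂x∂y + 59.4206∂²u/∂y² - 7.5577∂u/∂x = 0. With A = 72.6739, B = 17.92, C = 59.4206, the discriminant is -16952.18056936. This is an elliptic PDE.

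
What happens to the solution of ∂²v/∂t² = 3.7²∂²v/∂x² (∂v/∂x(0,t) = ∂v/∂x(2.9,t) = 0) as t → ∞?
v oscillates about a mean that drifts linearly in t (generically unbounded; no decay). There is no damping, so the nonconstant modes persist as standing waves (energy conserved, no decay). But with Neumann conditions at both ends the constant mode has eigenvalue 0: the spatial mean M(t) of v satisfies M'' = 0, so M(t) = M(0) + M'(0)·t. Unless the initial velocity has zero mean (∫v_t(x,0)dx = 0), the solution grows linearly in t (unbounded, though not exponentially); if it does have zero mean, the solution stays bounded and simply oscillates.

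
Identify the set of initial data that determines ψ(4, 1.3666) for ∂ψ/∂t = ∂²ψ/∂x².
The entire real line. The heat equation has infinite propagation speed: any initial disturbance instantly affects all points (though exponentially small far away).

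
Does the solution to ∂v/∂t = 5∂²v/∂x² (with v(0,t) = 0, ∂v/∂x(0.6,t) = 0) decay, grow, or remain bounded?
v → 0. Heat escapes through the Dirichlet boundary.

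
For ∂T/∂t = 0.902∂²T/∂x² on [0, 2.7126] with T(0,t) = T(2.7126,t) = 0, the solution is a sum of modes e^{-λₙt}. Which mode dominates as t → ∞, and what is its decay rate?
Eigenvalues: λₙ = 0.902n²π²/2.7126².
First three modes:
  n=1: λ₁ = 0.902π²/2.7126² ≈ 1.21
  n=2: λ₂ = 3.608π²/2.7126² ≈ 4.839 (4× faster decay)
  n=3: λ₃ = 8.118π²/2.7126² ≈ 10.889 (9× faster decay)
As t → ∞, higher modes decay exponentially faster. The n=1 mode dominates: T ~ c₁ sin(πx/2.7126) e^{-λ₁t}.
Decay rate: λ₁ = 0.902π²/2.7126² ≈ 1.21.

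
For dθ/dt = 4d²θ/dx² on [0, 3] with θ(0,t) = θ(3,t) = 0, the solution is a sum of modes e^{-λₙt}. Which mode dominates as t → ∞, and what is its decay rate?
Eigenvalues: λₙ = 4n²π²/3².
First three modes:
  n=1: λ₁ = 4π²/3² ≈ 4.386
  n=2: λ₂ = 16π²/3² ≈ 17.546 (4× faster decay)
  n=3: λ₃ = 36π²/3² ≈ 39.478 (9× faster decay)
As t → ∞, higher modes decay exponentially faster. The n=1 mode dominates: θ ~ c₁ sin(πx/3) e^{-λ₁t}.
Decay rate: λ₁ = 4π²/3² ≈ 4.386.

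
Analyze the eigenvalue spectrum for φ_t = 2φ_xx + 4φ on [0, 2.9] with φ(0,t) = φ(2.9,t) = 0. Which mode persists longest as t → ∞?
Eigenvalues: λₙ = 2n²π²/2.9² - 4.
First three modes:
  n=1: λ₁ = 2π²/2.9² - 4 ≈ -1.653
  n=2: λ₂ = 8π²/2.9² - 4 ≈ 5.388
  n=3: λ₃ = 18π²/2.9² - 4 ≈ 17.124
Since 2π²/2.9² ≈ 2.347 < 4, λ₁ < 0.
The n=1 mode grows fastest (−λₙ is largest for n=1) → dominates.
Asymptotic: φ ~ c₁ sin(πx/2.9) e^{1.653t} (exponential growth at rate −λ₁ ≈ 1.653).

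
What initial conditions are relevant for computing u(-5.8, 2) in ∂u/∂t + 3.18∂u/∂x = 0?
A single point: x = -12.16. The characteristic through (-5.8, 2) is x - 3.18t = const, so x = -5.8 - 3.18·2 = -12.16.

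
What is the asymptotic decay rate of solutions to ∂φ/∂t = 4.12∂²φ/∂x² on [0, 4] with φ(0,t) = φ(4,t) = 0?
Eigenvalues: λₙ = 4.12n²π²/4².
First three modes:
  n=1: λ₁ = 4.12π²/4² ≈ 2.541
  n=2: λ₂ = 16.48π²/4² ≈ 10.166 (4× faster decay)
  n=3: λ₃ = 37.08π²/4² ≈ 22.873 (9× faster decay)
As t → ∞, higher modes decay exponentially faster. The n=1 mode dominates: φ ~ c₁ sin(πx/4) e^{-λ₁t}.
Decay rate: λ₁ = 4.12π²/4² ≈ 2.541.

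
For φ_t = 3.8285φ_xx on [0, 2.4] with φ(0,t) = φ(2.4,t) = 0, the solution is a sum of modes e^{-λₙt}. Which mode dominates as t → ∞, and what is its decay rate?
Eigenvalues: λₙ = 3.8285n²π²/2.4².
First three modes:
  n=1: λ₁ = 3.8285π²/2.4² ≈ 6.56
  n=2: λ₂ = 15.314π²/2.4² ≈ 26.24 (4× faster decay)
  n=3: λ₃ = 34.4565π²/2.4² ≈ 59.04 (9× faster decay)
As t → ∞, higher modes decay exponentially faster. The n=1 mode dominates: φ ~ c₁ sin(πx/2.4) e^{-λ₁t}.
Decay rate: λ₁ = 3.8285π²/2.4² ≈ 6.56.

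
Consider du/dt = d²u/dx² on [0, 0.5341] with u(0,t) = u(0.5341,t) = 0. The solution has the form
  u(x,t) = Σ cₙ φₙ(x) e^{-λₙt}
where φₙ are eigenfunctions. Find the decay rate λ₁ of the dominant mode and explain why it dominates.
Eigenvalues: λₙ = n²π²/0.5341².
First three modes:
  n=1: λ₁ = π²/0.5341² ≈ 34.598
  n=2: λ₂ = 4π²/0.5341² ≈ 138.393 (4× faster decay)
  n=3: λ₃ = 9π²/0.5341² ≈ 311.385 (9× faster decay)
As t → ∞, higher modes decay exponentially faster. The n=1 mode dominates: u ~ c₁ sin(πx/0.5341) e^{-λ₁t}.
Decay rate: λ₁ = π²/0.5341² ≈ 34.598.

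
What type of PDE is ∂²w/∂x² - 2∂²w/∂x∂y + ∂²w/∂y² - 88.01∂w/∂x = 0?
With A = 1, B = -2, C = 1, the discriminant is 0. This is a parabolic PDE.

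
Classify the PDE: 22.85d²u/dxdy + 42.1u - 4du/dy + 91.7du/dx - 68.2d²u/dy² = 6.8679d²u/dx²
Rewriting in standard form: -6.8679d²u/dx² + 22.85d²u/dxdy - 68.2d²u/dy² + 91.7du/dx - 4du/dy + 42.1u = 0. A = -6.8679, B = 22.85, C = -68.2. Discriminant B² - 4AC = -1351.44062. Since -1351.44062 < 0, elliptic.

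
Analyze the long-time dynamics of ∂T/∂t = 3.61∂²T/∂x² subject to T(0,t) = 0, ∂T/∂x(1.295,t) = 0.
Long-time behavior: T → 0. Heat escapes through the Dirichlet boundary.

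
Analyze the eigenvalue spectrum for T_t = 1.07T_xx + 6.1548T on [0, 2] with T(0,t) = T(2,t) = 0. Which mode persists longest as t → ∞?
Eigenvalues: λₙ = 1.07n²π²/2² - 6.1548.
First three modes:
  n=1: λ₁ = 1.07π²/2² - 6.1548 ≈ -3.515
  n=2: λ₂ = 4.28π²/2² - 6.1548 ≈ 4.406
  n=3: λ₃ = 9.63π²/2² - 6.1548 ≈ 17.606
Since 1.07π²/2² ≈ 2.64 < 6.1548, λ₁ < 0.
The n=1 mode grows fastest (−λₙ is largest for n=1) → dominates.
Asymptotic: T ~ c₁ sin(πx/2) e^{3.515t} (exponential growth at rate −λ₁ ≈ 3.515).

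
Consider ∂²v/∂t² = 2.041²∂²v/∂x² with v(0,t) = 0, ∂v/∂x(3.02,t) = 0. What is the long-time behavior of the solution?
As t → ∞, v oscillates (no decay). Energy is conserved; the solution oscillates indefinitely as standing waves.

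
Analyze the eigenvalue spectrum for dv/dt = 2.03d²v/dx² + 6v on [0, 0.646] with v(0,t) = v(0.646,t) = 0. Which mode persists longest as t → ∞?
Eigenvalues: λₙ = 2.03n²π²/0.646² - 6.
First three modes:
  n=1: λ₁ = 2.03π²/0.646² - 6 ≈ 42.01
  n=2: λ₂ = 8.12π²/0.646² - 6 ≈ 186.04
  n=3: λ₃ = 18.27π²/0.646² - 6 ≈ 426.089
Since 2.03π²/0.646² ≈ 48.01 > 6, all λₙ > 0.
The n=1 mode decays slowest → dominates as t → ∞.
Asymptotic: v ~ c₁ sin(πx/0.646) e^{-λ₁t} with decay rate λ₁ ≈ 42.01.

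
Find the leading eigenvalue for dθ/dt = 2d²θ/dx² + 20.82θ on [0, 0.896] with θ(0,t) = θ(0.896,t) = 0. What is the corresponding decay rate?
Eigenvalues: λₙ = 2n²π²/0.896² - 20.82.
First three modes:
  n=1: λ₁ = 2π²/0.896² - 20.82 ≈ 3.767
  n=2: λ₂ = 8π²/0.896² - 20.82 ≈ 77.53
  n=3: λ₃ = 18π²/0.896² - 20.82 ≈ 200.467
Since 2π²/0.896² ≈ 24.587 > 20.82, all λₙ > 0.
The n=1 mode decays slowest → dominates as t → ∞.
Asymptotic: θ ~ c₁ sin(πx/0.896) e^{-λ₁t} with decay rate λ₁ ≈ 3.767.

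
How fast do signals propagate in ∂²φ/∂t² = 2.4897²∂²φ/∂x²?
Speed = 2.4897. Information travels along characteristics x = x₀ ± 2.4897t.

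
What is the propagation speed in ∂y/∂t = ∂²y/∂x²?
Infinite. The heat equation is parabolic, not hyperbolic, so disturbances propagate instantly.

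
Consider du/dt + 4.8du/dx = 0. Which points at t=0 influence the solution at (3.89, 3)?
A single point: x = -10.51. The characteristic through (3.89, 3) is x - 4.8t = const, so x = 3.89 - 4.8·3 = -10.51.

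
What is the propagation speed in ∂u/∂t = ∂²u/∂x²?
Infinite. The heat equation is parabolic, not hyperbolic, so disturbances propagate instantly.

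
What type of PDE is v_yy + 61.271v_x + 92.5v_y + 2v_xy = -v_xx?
Rewriting in standard form: v_xx + 2v_xy + v_yy + 61.271v_x + 92.5v_y = 0. With A = 1, B = 2, C = 1, the discriminant is 0. This is a parabolic PDE.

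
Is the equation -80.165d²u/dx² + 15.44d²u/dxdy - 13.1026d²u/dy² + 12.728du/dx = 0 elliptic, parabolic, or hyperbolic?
Computing B² - 4AC with A = -80.165, B = 15.44, C = -13.1026: discriminant = -3963.086116 (negative). Answer: elliptic.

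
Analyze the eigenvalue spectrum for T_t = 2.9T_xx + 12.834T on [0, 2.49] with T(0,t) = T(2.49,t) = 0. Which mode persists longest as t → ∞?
Eigenvalues: λₙ = 2.9n²π²/2.49² - 12.834.
First three modes:
  n=1: λ₁ = 2.9π²/2.49² - 12.834 ≈ -8.218
  n=2: λ₂ = 11.6π²/2.49² - 12.834 ≈ 5.631
  n=3: λ₃ = 26.1π²/2.49² - 12.834 ≈ 28.713
Since 2.9π²/2.49² ≈ 4.616 < 12.834, λ₁ < 0.
The n=1 mode grows fastest (−λₙ is largest for n=1) → dominates.
Asymptotic: T ~ c₁ sin(πx/2.49) e^{8.218t} (exponential growth at rate −λ₁ ≈ 8.218).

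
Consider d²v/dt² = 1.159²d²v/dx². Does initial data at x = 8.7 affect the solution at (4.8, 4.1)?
Yes. The domain of dependence is [0.0481, 9.5519], and 8.7 ∈ [0.0481, 9.5519].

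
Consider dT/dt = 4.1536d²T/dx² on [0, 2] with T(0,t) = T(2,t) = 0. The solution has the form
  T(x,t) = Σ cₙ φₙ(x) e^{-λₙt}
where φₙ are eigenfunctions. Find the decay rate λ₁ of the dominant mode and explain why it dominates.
Eigenvalues: λₙ = 4.1536n²π²/2².
First three modes:
  n=1: λ₁ = 4.1536π²/2² ≈ 10.249
  n=2: λ₂ = 16.6144π²/2² ≈ 40.994 (4× faster decay)
  n=3: λ₃ = 37.3824π²/2² ≈ 92.237 (9× faster decay)
As t → ∞, higher modes decay exponentially faster. The n=1 mode dominates: T ~ c₁ sin(πx/2) e^{-λ₁t}.
Decay rate: λ₁ = 4.1536π²/2² ≈ 10.249.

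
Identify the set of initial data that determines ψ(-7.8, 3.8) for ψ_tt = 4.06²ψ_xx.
Domain of dependence: [-23.228, 7.628]. Signals travel at speed 4.06, so data within |x - -7.8| ≤ 4.06·3.8 = 15.428 can reach the point.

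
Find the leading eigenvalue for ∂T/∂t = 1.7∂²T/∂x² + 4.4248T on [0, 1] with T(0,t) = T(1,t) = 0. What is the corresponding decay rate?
Eigenvalues: λₙ = 1.7n²π²/1² - 4.4248.
First three modes:
  n=1: λ₁ = 1.7π² - 4.4248 ≈ 12.354
  n=2: λ₂ = 6.8π² - 4.4248 ≈ 62.689
  n=3: λ₃ = 15.3π² - 4.4248 ≈ 146.58
Since 1.7π² ≈ 16.778 > 4.4248, all λₙ > 0.
The n=1 mode decays slowest → dominates as t → ∞.
Asymptotic: T ~ c₁ sin(πx/1) e^{-λ₁t} with decay rate λ₁ ≈ 12.354.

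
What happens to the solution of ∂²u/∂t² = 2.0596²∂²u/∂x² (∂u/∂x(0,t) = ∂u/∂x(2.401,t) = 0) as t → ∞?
u oscillates about a mean that drifts linearly in t (generically unbounded; no decay). There is no damping, so the nonconstant modes persist as standing waves (energy conserved, no decay). But with Neumann conditions at both ends the constant mode has eigenvalue 0: the spatial mean M(t) of u satisfies M'' = 0, so M(t) = M(0) + M'(0)·t. Unless the initial velocity has zero mean (∫u_t(x,0)dx = 0), the solution grows linearly in t (unbounded, though not exponentially); if it does have zero mean, the solution stays bounded and simply oscillates.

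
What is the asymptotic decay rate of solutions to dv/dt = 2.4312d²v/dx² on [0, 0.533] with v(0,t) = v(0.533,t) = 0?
Eigenvalues: λₙ = 2.4312n²π²/0.533².
First three modes:
  n=1: λ₁ = 2.4312π²/0.533² ≈ 84.463
  n=2: λ₂ = 9.7248π²/0.533² ≈ 337.852 (4× faster decay)
  n=3: λ₃ = 21.8808π²/0.533² ≈ 760.166 (9× faster decay)
As t → ∞, higher modes decay exponentially faster. The n=1 mode dominates: v ~ c₁ sin(πx/0.533) e^{-λ₁t}.
Decay rate: λ₁ = 2.4312π²/0.533² ≈ 84.463.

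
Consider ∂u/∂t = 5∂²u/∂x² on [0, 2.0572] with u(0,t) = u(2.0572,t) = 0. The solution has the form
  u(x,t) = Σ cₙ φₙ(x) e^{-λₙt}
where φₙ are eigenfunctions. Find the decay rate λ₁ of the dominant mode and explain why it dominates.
Eigenvalues: λₙ = 5n²π²/2.0572².
First three modes:
  n=1: λ₁ = 5π²/2.0572² ≈ 11.66
  n=2: λ₂ = 20π²/2.0572² ≈ 46.642 (4× faster decay)
  n=3: λ₃ = 45π²/2.0572² ≈ 104.944 (9× faster decay)
As t → ∞, higher modes decay exponentially faster. The n=1 mode dominates: u ~ c₁ sin(πx/2.0572) e^{-λ₁t}.
Decay rate: λ₁ = 5π²/2.0572² ≈ 11.66.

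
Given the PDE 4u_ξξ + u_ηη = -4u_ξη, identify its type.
Rewriting in standard form: 4u_ξξ + 4u_ξη + u_ηη = 0. The second-order coefficients are A = 4, B = 4, C = 1. Since B² - 4AC = 0 = 0, this is a parabolic PDE.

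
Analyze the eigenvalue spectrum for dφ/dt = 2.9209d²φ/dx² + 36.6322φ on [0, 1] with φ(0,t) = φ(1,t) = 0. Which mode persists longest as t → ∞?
Eigenvalues: λₙ = 2.9209n²π²/1² - 36.6322.
First three modes:
  n=1: λ₁ = 2.9209π² - 36.6322 ≈ -7.804
  n=2: λ₂ = 11.6836π² - 36.6322 ≈ 78.68
  n=3: λ₃ = 26.2881π² - 36.6322 ≈ 222.821
Since 2.9209π² ≈ 28.828 < 36.6322, λ₁ < 0.
The n=1 mode grows fastest (−λₙ is largest for n=1) → dominates.
Asymptotic: φ ~ c₁ sin(πx/1) e^{7.804t} (exponential growth at rate −λ₁ ≈ 7.804).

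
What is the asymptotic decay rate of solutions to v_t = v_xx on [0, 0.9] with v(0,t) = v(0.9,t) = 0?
Eigenvalues: λₙ = n²π²/0.9².
First three modes:
  n=1: λ₁ = π²/0.9² ≈ 12.185
  n=2: λ₂ = 4π²/0.9² ≈ 48.739 (4× faster decay)
  n=3: λ₃ = 9π²/0.9² ≈ 109.662 (9× faster decay)
As t → ∞, higher modes decay exponentially faster. The n=1 mode dominates: v ~ c₁ sin(πx/0.9) e^{-λ₁t}.
Decay rate: λ₁ = π²/0.9² ≈ 12.185.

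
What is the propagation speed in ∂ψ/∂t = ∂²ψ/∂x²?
Infinite. The heat equation is parabolic, not hyperbolic, so disturbances propagate instantly.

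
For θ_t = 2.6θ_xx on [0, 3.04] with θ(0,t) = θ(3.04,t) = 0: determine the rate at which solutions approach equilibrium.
Eigenvalues: λₙ = 2.6n²π²/3.04².
First three modes:
  n=1: λ₁ = 2.6π²/3.04² ≈ 2.777
  n=2: λ₂ = 10.4π²/3.04² ≈ 11.107 (4× faster decay)
  n=3: λ₃ = 23.4π²/3.04² ≈ 24.99 (9× faster decay)
As t → ∞, higher modes decay exponentially faster. The n=1 mode dominates: θ ~ c₁ sin(πx/3.04) e^{-λ₁t}.
Decay rate: λ₁ = 2.6π²/3.04² ≈ 2.777.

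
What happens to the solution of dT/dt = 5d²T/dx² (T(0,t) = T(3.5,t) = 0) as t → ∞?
T → 0. Heat diffuses out through both boundaries.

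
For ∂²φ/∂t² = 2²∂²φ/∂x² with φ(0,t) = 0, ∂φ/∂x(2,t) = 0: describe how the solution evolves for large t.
φ oscillates (no decay). Energy is conserved; the solution oscillates indefinitely as standing waves.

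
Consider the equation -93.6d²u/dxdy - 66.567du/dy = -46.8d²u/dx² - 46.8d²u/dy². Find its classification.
Rewriting in standard form: 46.8d²u/dx² - 93.6d²u/dxdy + 46.8d²u/dy² - 66.567du/dy = 0. Parabolic. (A = 46.8, B = -93.6, C = 46.8 gives B² - 4AC = 0.)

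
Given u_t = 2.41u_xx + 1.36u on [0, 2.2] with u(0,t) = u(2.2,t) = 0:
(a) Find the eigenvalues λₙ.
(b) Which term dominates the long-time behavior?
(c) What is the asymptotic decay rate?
Eigenvalues: λₙ = 2.41n²π²/2.2² - 1.36.
First three modes:
  n=1: λ₁ = 2.41π²/2.2² - 1.36 ≈ 3.554
  n=2: λ₂ = 9.64π²/2.2² - 1.36 ≈ 18.298
  n=3: λ₃ = 21.69π²/2.2² - 1.36 ≈ 42.87
Since 2.41π²/2.2² ≈ 4.914 > 1.36, all λₙ > 0.
The n=1 mode decays slowest → dominates as t → ∞.
Asymptotic: u ~ c₁ sin(πx/2.2) e^{-λ₁t} with decay rate λ₁ ≈ 3.554.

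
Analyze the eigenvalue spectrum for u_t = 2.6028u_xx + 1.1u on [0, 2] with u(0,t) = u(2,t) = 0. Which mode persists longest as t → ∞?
Eigenvalues: λₙ = 2.6028n²π²/2² - 1.1.
First three modes:
  n=1: λ₁ = 2.6028π²/2² - 1.1 ≈ 5.322
  n=2: λ₂ = 10.4112π²/2² - 1.1 ≈ 24.589
  n=3: λ₃ = 23.4252π²/2² - 1.1 ≈ 56.699
Since 2.6028π²/2² ≈ 6.422 > 1.1, all λₙ > 0.
The n=1 mode decays slowest → dominates as t → ∞.
Asymptotic: u ~ c₁ sin(πx/2) e^{-λ₁t} with decay rate λ₁ ≈ 5.322.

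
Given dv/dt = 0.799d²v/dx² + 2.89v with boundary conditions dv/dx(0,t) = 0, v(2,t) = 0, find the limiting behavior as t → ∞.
v grows unboundedly. Reaction dominates diffusion (r=2.89 > κπ²/(4L²)≈0.49); solution grows exponentially.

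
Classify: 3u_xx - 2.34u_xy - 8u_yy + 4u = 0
Hyperbolic (discriminant = 101.4756).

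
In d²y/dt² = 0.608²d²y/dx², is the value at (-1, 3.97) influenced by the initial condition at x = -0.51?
Yes. The domain of dependence is [-3.41376, 1.41376], and -0.51 ∈ [-3.41376, 1.41376].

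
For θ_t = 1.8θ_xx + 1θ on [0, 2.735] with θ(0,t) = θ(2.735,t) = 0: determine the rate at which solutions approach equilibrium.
Eigenvalues: λₙ = 1.8n²π²/2.735² - 1.
First three modes:
  n=1: λ₁ = 1.8π²/2.735² - 1 ≈ 1.375
  n=2: λ₂ = 7.2π²/2.735² - 1 ≈ 8.5
  n=3: λ₃ = 16.2π²/2.735² - 1 ≈ 20.375
Since 1.8π²/2.735² ≈ 2.375 > 1, all λₙ > 0.
The n=1 mode decays slowest → dominates as t → ∞.
Asymptotic: θ ~ c₁ sin(πx/2.735) e^{-λ₁t} with decay rate λ₁ ≈ 1.375.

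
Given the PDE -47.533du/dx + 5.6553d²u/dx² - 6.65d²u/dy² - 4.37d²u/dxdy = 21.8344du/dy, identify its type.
Rewriting in standard form: 5.6553d²u/dx² - 4.37d²u/dxdy - 6.65d²u/dy² - 47.533du/dx - 21.8344du/dy = 0. The second-order coefficients are A = 5.6553, B = -4.37, C = -6.65. Since B² - 4AC = 169.52788 > 0, this is a hyperbolic PDE.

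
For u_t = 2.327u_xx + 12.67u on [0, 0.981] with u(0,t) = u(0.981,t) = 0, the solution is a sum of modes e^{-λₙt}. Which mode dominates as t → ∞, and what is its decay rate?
Eigenvalues: λₙ = 2.327n²π²/0.981² - 12.67.
First three modes:
  n=1: λ₁ = 2.327π²/0.981² - 12.67 ≈ 11.195
  n=2: λ₂ = 9.308π²/0.981² - 12.67 ≈ 82.789
  n=3: λ₃ = 20.943π²/0.981² - 12.67 ≈ 202.113
Since 2.327π²/0.981² ≈ 23.865 > 12.67, all λₙ > 0.
The n=1 mode decays slowest → dominates as t → ∞.
Asymptotic: u ~ c₁ sin(πx/0.981) e^{-λ₁t} with decay rate λ₁ ≈ 11.195.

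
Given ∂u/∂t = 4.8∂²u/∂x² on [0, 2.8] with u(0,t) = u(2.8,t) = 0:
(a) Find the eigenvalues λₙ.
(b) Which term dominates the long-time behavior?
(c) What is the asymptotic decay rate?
Eigenvalues: λₙ = 4.8n²π²/2.8².
First three modes:
  n=1: λ₁ = 4.8π²/2.8² ≈ 6.043
  n=2: λ₂ = 19.2π²/2.8² ≈ 24.17 (4× faster decay)
  n=3: λ₃ = 43.2π²/2.8² ≈ 54.384 (9× faster decay)
As t → ∞, higher modes decay exponentially faster. The n=1 mode dominates: u ~ c₁ sin(πx/2.8) e^{-λ₁t}.
Decay rate: λ₁ = 4.8π²/2.8² ≈ 6.043.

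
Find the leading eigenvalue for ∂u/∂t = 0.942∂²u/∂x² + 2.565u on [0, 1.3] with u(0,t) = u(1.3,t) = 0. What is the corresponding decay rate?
Eigenvalues: λₙ = 0.942n²π²/1.3² - 2.565.
First three modes:
  n=1: λ₁ = 0.942π²/1.3² - 2.565 ≈ 2.936
  n=2: λ₂ = 3.768π²/1.3² - 2.565 ≈ 19.44
  n=3: λ₃ = 8.478π²/1.3² - 2.565 ≈ 46.947
Since 0.942π²/1.3² ≈ 5.501 > 2.565, all λₙ > 0.
The n=1 mode decays slowest → dominates as t → ∞.
Asymptotic: u ~ c₁ sin(πx/1.3) e^{-λ₁t} with decay rate λ₁ ≈ 2.936.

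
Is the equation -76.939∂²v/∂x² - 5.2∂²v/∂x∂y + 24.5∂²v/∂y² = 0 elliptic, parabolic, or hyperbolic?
Computing B² - 4AC with A = -76.939, B = -5.2, C = 24.5: discriminant = 7567.062 (positive). Answer: hyperbolic.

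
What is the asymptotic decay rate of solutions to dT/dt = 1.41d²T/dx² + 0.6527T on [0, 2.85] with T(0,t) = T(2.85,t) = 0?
Eigenvalues: λₙ = 1.41n²π²/2.85² - 0.6527.
First three modes:
  n=1: λ₁ = 1.41π²/2.85² - 0.6527 ≈ 1.061
  n=2: λ₂ = 5.64π²/2.85² - 0.6527 ≈ 6.2
  n=3: λ₃ = 12.69π²/2.85² - 0.6527 ≈ 14.767
Since 1.41π²/2.85² ≈ 1.713 > 0.6527, all λₙ > 0.
The n=1 mode decays slowest → dominates as t → ∞.
Asymptotic: T ~ c₁ sin(πx/2.85) e^{-λ₁t} with decay rate λ₁ ≈ 1.061.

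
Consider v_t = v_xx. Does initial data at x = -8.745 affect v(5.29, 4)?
Yes, for any finite x. The heat equation has infinite propagation speed, so all initial data affects all points at any t > 0.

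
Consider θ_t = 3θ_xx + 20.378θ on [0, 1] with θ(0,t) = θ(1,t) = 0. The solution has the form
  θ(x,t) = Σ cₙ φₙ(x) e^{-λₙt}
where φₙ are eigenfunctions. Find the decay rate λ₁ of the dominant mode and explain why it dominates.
Eigenvalues: λₙ = 3n²π²/1² - 20.378.
First three modes:
  n=1: λ₁ = 3π² - 20.378 ≈ 9.231
  n=2: λ₂ = 12π² - 20.378 ≈ 98.057
  n=3: λ₃ = 27π² - 20.378 ≈ 246.101
Since 3π² ≈ 29.609 > 20.378, all λₙ > 0.
The n=1 mode decays slowest → dominates as t → ∞.
Asymptotic: θ ~ c₁ sin(πx/1) e^{-λ₁t} with decay rate λ₁ ≈ 9.231.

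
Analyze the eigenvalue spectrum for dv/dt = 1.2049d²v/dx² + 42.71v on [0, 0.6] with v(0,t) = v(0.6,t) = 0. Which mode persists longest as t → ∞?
Eigenvalues: λₙ = 1.2049n²π²/0.6² - 42.71.
First three modes:
  n=1: λ₁ = 1.2049π²/0.6² - 42.71 ≈ -9.677
  n=2: λ₂ = 4.8196π²/0.6² - 42.71 ≈ 89.422
  n=3: λ₃ = 10.8441π²/0.6² - 42.71 ≈ 254.587
Since 1.2049π²/0.6² ≈ 33.033 < 42.71, λ₁ < 0.
The n=1 mode grows fastest (−λₙ is largest for n=1) → dominates.
Asymptotic: v ~ c₁ sin(πx/0.6) e^{9.677t} (exponential growth at rate −λ₁ ≈ 9.677).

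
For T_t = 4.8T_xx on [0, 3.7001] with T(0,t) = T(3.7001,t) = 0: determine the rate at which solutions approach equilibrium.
Eigenvalues: λₙ = 4.8n²π²/3.7001².
First three modes:
  n=1: λ₁ = 4.8π²/3.7001² ≈ 3.46
  n=2: λ₂ = 19.2π²/3.7001² ≈ 13.841 (4× faster decay)
  n=3: λ₃ = 43.2π²/3.7001² ≈ 31.143 (9× faster decay)
As t → ∞, higher modes decay exponentially faster. The n=1 mode dominates: T ~ c₁ sin(πx/3.7001) e^{-λ₁t}.
Decay rate: λ₁ = 4.8π²/3.7001² ≈ 3.46.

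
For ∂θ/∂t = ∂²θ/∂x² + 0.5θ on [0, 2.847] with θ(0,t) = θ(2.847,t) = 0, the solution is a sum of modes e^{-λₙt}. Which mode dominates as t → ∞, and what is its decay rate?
Eigenvalues: λₙ = n²π²/2.847² - 0.5.
First three modes:
  n=1: λ₁ = π²/2.847² - 0.5 ≈ 0.718
  n=2: λ₂ = 4π²/2.847² - 0.5 ≈ 4.371
  n=3: λ₃ = 9π²/2.847² - 0.5 ≈ 10.459
Since π²/2.847² ≈ 1.218 > 0.5, all λₙ > 0.
The n=1 mode decays slowest → dominates as t → ∞.
Asymptotic: θ ~ c₁ sin(πx/2.847) e^{-λ₁t} with decay rate λ₁ ≈ 0.718.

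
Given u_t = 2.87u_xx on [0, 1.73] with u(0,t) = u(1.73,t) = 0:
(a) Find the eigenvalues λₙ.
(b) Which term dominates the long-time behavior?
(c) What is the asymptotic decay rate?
Eigenvalues: λₙ = 2.87n²π²/1.73².
First three modes:
  n=1: λ₁ = 2.87π²/1.73² ≈ 9.464
  n=2: λ₂ = 11.48π²/1.73² ≈ 37.857 (4× faster decay)
  n=3: λ₃ = 25.83π²/1.73² ≈ 85.179 (9× faster decay)
As t → ∞, higher modes decay exponentially faster. The n=1 mode dominates: u ~ c₁ sin(πx/1.73) e^{-λ₁t}.
Decay rate: λ₁ = 2.87π²/1.73² ≈ 9.464.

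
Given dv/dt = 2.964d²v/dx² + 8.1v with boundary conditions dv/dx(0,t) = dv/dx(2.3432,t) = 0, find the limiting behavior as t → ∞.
v grows unboundedly. With Neumann BCs the constant mode has diffusion eigenvalue 0, so any r > 0 makes it grow like e^(8.1t); solution grows exponentially.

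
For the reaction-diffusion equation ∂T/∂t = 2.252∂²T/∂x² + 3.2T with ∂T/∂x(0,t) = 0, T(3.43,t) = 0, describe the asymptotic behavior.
T grows unboundedly. Reaction dominates diffusion (r=3.2 > κπ²/(4L²)≈0.47); solution grows exponentially.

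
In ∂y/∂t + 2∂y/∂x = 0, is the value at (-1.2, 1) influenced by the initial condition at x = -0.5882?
No. Only data at x = -3.2 affects (-1.2, 1). Advection has one-way propagation along characteristics.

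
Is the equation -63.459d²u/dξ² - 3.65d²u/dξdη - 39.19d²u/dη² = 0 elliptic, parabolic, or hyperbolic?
Computing B² - 4AC with A = -63.459, B = -3.65, C = -39.19: discriminant = -9934.51034 (negative). Answer: elliptic.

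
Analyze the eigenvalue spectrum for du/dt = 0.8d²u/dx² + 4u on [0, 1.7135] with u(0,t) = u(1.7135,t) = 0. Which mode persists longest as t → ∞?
Eigenvalues: λₙ = 0.8n²π²/1.7135² - 4.
First three modes:
  n=1: λ₁ = 0.8π²/1.7135² - 4 ≈ -1.311
  n=2: λ₂ = 3.2π²/1.7135² - 4 ≈ 6.757
  n=3: λ₃ = 7.2π²/1.7135² - 4 ≈ 20.203
Since 0.8π²/1.7135² ≈ 2.689 < 4, λ₁ < 0.
The n=1 mode grows fastest (−λₙ is largest for n=1) → dominates.
Asymptotic: u ~ c₁ sin(πx/1.7135) e^{1.311t} (exponential growth at rate −λ₁ ≈ 1.311).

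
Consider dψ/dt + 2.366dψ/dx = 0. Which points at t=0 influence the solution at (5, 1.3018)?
A single point: x = 1.9199412. The characteristic through (5, 1.3018) is x - 2.366t = const, so x = 5 - 2.366·1.3018 = 1.9199412.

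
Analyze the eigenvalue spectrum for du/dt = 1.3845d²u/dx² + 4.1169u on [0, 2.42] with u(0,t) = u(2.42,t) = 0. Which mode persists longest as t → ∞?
Eigenvalues: λₙ = 1.3845n²π²/2.42² - 4.1169.
First three modes:
  n=1: λ₁ = 1.3845π²/2.42² - 4.1169 ≈ -1.784
  n=2: λ₂ = 5.538π²/2.42² - 4.1169 ≈ 5.216
  n=3: λ₃ = 12.4605π²/2.42² - 4.1169 ≈ 16.882
Since 1.3845π²/2.42² ≈ 2.333 < 4.1169, λ₁ < 0.
The n=1 mode grows fastest (−λₙ is largest for n=1) → dominates.
Asymptotic: u ~ c₁ sin(πx/2.42) e^{1.784t} (exponential growth at rate −λ₁ ≈ 1.784).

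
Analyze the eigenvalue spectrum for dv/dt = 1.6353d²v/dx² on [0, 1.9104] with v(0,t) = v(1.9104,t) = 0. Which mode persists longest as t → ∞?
Eigenvalues: λₙ = 1.6353n²π²/1.9104².
First three modes:
  n=1: λ₁ = 1.6353π²/1.9104² ≈ 4.422
  n=2: λ₂ = 6.5412π²/1.9104² ≈ 17.689 (4× faster decay)
  n=3: λ₃ = 14.7177π²/1.9104² ≈ 39.801 (9× faster decay)
As t → ∞, higher modes decay exponentially faster. The n=1 mode dominates: v ~ c₁ sin(πx/1.9104) e^{-λ₁t}.
Decay rate: λ₁ = 1.6353π²/1.9104² ≈ 4.422.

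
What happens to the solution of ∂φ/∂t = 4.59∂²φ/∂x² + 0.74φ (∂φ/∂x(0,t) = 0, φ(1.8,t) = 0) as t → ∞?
φ → 0. Diffusion dominates reaction (r=0.74 < κπ²/(4L²)≈3.5); solution decays.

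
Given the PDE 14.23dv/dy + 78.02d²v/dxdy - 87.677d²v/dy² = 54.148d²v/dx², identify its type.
Rewriting in standard form: -54.148d²v/dx² + 78.02d²v/dxdy - 87.677d²v/dy² + 14.23dv/dy = 0. The second-order coefficients are A = -54.148, B = 78.02, C = -87.677. Since B² - 4AC = -12903.016384 < 0, this is an elliptic PDE.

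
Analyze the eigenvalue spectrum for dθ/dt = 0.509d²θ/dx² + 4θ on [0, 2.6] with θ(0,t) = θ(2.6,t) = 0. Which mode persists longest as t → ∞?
Eigenvalues: λₙ = 0.509n²π²/2.6² - 4.
First three modes:
  n=1: λ₁ = 0.509π²/2.6² - 4 ≈ -3.257
  n=2: λ₂ = 2.036π²/2.6² - 4 ≈ -1.027
  n=3: λ₃ = 4.581π²/2.6² - 4 ≈ 2.688
Since 0.509π²/2.6² ≈ 0.743 < 4, λ₁ < 0.
The n=1 mode grows fastest (−λₙ is largest for n=1) → dominates.
Asymptotic: θ ~ c₁ sin(πx/2.6) e^{3.257t} (exponential growth at rate −λ₁ ≈ 3.257).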